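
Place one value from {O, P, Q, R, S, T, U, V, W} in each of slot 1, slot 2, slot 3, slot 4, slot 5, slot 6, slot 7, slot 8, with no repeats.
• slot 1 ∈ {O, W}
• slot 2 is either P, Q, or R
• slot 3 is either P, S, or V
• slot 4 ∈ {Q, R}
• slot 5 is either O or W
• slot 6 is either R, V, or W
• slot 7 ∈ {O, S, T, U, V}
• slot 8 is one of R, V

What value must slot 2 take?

slot 1 and slot 5 between them cover only {O, W} — a naked pair. Remove those values from slot 6, slot 7.
The 2 variables slot 6 and slot 8 are confined to {R, V}, which locks those values in; drop them from slot 2, slot 3, slot 4, slot 7.
That leaves slot 4 = Q. Strike Q from slot 2.
So slot 2 = P.

P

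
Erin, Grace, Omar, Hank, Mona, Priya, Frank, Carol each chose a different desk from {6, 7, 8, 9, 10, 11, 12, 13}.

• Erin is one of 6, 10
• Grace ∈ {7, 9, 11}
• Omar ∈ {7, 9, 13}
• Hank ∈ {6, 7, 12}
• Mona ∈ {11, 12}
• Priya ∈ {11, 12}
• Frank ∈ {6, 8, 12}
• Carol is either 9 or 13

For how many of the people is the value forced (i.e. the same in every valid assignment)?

The 8 variables draw from only 8 values {6, 7, 8, 9, 10, 11, 12, 13}, so each is used; only Frank can be 8, hence Frank = 8.
Among the 7 still-open variables, 10 fits only Erin (and all 7 values in {6, 7, 9, 10, 11, 12, 13} must be used), so Erin = 10.
The 6 still-open variables together cover exactly {6, 7, 9, 11, 12, 13} — 6 values for 6 variables — and 6 appears only in Hank's list, so Hank = 6.
Mona and Priya share exactly the 2 values {11, 12}; by pigeonhole those values go to them, so strike 11, 12 from Grace.
Determined: Erin=10, Hank=6, Frank=8. The other people each still have more than one consistent value. That makes 3.

3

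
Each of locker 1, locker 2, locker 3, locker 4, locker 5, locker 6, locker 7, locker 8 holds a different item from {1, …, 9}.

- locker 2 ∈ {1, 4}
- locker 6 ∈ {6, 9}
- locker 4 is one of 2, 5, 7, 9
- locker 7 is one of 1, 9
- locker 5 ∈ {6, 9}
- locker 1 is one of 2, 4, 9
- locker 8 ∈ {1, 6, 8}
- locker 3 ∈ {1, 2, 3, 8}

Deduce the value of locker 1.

2

locker 5 and locker 6 between them cover only {6, 9} — a naked pair. Remove those values from locker 1, locker 4, locker 7, locker 8.
locker 7 must be 1 (only option left). Strike 1 from locker 2, locker 3, locker 8.
locker 8 has just one choice, so locker 8 = 8. So locker 3 can't be 8.
That leaves locker 2 = 4. Remove 4 from locker 1.
So locker 1 = 2.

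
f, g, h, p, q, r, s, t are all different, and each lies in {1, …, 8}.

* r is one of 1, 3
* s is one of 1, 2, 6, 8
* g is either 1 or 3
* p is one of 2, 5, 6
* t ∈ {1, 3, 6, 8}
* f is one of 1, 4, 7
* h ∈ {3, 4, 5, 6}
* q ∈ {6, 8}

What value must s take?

The 8 variables together cover exactly {1, 2, 3, 4, 5, 6, 7, 8} — 8 values for 8 variables — and 7 appears only in f's list, so f = 7.
Among the 7 still-open variables, 4 fits only h (and all 7 values in {1, 2, 3, 4, 5, 6, 8} must be used), so h = 4.
The 6 still-open variables together cover exactly {1, 2, 3, 5, 6, 8} — 6 values for 6 variables — and 5 appears only in p's list, so p = 5.
The 5 still-open variables together cover exactly {1, 2, 3, 6, 8} — 5 values for 5 variables — and 2 appears only in s's list, so s = 2.

2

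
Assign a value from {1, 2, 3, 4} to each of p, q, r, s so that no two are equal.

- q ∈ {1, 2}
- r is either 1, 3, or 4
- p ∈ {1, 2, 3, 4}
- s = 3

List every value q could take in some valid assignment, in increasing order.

1, 2

s must be 3 (only option left). Remove 3 from p, r.
No further eliminations apply; q can still be any of 1, 2.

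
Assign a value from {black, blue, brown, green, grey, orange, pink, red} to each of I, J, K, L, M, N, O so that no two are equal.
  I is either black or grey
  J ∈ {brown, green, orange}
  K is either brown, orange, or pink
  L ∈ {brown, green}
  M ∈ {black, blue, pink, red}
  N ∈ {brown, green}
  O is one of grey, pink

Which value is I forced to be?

black

L and N share exactly the 2 values {brown, green}; by pigeonhole those values go to them, so strike brown, green from J, K.
That leaves J = orange. Remove orange from K.
That leaves K = pink. Strike pink from M, O.
O must be grey (only option left). Strike grey from I.
So I = black.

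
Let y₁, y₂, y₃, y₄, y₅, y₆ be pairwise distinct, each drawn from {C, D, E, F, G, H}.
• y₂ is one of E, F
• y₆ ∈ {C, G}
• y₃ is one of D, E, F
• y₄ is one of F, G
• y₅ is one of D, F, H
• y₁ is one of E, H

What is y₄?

The 6 variables draw from only 6 values {C, D, E, F, G, H}, so each is used; only y₆ can be C, hence y₆ = C.
Among the 5 still-open variables, G fits only y₄ (and all 5 values in {D, E, F, G, H} must be used), so y₄ = G.

G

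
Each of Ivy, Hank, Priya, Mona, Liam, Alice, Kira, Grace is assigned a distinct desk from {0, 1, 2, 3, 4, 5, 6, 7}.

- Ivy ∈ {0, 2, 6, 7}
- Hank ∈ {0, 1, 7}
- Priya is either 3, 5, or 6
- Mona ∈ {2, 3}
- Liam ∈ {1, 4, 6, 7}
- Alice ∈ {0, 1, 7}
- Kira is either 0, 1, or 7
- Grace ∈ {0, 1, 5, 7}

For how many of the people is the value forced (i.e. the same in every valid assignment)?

2

The 8 variables together cover exactly {0, 1, 2, 3, 4, 5, 6, 7} — 8 values for 8 variables — and 4 appears only in Liam's list, so Liam = 4.
The 3 variables Hank, Alice, Kira are confined to {0, 1, 7}, which locks those values in; drop them from Ivy, Grace.
Grace has just one choice, so Grace = 5. Eliminate 5 elsewhere: Priya.
Determined: Liam=4, Grace=5. The other people each still have more than one consistent value. That makes 2.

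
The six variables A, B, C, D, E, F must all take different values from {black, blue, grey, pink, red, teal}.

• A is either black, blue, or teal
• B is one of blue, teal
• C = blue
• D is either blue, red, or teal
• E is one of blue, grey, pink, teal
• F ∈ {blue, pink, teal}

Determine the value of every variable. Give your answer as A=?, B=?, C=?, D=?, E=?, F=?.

C has just one choice, so C = blue. So A, B, D, E, F can't be blue.
That leaves B = teal. So A, D, E, F can't be teal.
That leaves D = red.
That leaves F = pink. Remove pink from E.
A's domain is down to {black}, so A = black.
E has just one choice, so E = grey.

A=black, B=teal, C=blue, D=red, E=grey, F=pink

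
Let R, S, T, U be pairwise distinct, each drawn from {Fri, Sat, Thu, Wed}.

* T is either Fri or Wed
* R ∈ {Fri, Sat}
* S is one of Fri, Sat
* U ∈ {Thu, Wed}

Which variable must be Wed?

The 4 variables draw from only 4 values {Fri, Sat, Thu, Wed}, so each is used; only U can be Thu, hence U = Thu.
Among the 3 still-open variables, Wed fits only T (and all 3 values in {Fri, Sat, Wed} must be used), so T = Wed.

T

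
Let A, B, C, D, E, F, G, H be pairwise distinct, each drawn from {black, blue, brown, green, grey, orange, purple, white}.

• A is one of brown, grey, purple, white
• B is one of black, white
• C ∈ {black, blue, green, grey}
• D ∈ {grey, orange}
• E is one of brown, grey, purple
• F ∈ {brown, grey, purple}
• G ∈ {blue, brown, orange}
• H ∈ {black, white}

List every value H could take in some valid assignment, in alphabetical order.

black, white

The 8 variables together cover exactly {black, blue, brown, green, grey, orange, purple, white} — 8 values for 8 variables — and green appears only in C's list, so C = green.
The 7 still-open variables draw from only 7 values {black, blue, brown, grey, orange, purple, white}, so each is used; only G can be blue, hence G = blue.
The 6 still-open variables draw from only 6 values {black, brown, grey, orange, purple, white}, so each is used; only D can be orange, hence D = orange.
B and H between them cover only {black, white} — a naked pair. Remove those values from A.
No further eliminations apply; H can still be any of black, white.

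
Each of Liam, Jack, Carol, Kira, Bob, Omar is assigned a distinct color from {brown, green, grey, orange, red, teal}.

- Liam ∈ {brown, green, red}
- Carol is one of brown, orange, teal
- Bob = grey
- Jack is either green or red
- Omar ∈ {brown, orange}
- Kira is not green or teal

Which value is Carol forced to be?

Bob's domain is down to {grey}, so Bob = grey. Remove grey from Kira.
The 5 still-open variables together cover exactly {brown, green, orange, red, teal} — 5 values for 5 variables — and teal appears only in Carol's list, so Carol = teal.

teal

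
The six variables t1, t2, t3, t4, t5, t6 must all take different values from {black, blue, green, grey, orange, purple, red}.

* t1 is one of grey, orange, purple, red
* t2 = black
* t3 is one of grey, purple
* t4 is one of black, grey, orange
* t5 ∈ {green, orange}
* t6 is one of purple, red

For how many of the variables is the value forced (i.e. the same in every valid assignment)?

t2's domain is down to {black}, so t2 = black. Strike black from t4.
Among the 5 still-open variables, green fits only t5 (and all 5 values in {green, grey, orange, purple, red} must be used), so t5 = green.
Determined: t2=black, t5=green. The other variables each still have more than one consistent value. That makes 2.

2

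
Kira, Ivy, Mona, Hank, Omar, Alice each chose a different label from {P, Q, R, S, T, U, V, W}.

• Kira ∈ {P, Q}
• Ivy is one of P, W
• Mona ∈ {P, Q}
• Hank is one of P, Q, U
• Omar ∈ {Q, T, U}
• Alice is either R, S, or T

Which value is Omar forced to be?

The 2 variables Kira and Mona are confined to {P, Q}, which locks those values in; drop them from Ivy, Hank, Omar.
That leaves Ivy = W.
That leaves Hank = U. So Omar can't be U.
So Omar = T.

T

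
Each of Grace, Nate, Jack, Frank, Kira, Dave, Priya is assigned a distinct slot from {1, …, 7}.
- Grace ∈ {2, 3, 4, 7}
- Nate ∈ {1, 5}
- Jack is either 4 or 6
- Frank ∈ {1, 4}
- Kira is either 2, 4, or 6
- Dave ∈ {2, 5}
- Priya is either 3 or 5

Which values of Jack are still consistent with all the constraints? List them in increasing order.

The 7 variables together cover exactly {1, 2, 3, 4, 5, 6, 7} — 7 values for 7 variables — and 7 appears only in Grace's list, so Grace = 7.
Among the 6 still-open variables, 3 fits only Priya (and all 6 values in {1, 2, 3, 4, 5, 6} must be used), so Priya = 3.
No further eliminations apply; Jack can still be any of 4, 6.

4, 6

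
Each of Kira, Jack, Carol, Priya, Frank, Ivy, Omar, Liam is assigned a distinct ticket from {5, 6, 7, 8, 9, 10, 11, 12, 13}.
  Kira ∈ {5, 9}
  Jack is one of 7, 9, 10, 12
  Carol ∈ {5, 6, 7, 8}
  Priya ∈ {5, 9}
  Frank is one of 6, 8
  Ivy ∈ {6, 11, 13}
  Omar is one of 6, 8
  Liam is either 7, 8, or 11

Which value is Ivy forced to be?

13

Kira and Priya between them cover only {5, 9} — a naked pair. Remove those values from Jack, Carol.
Frank and Omar between them cover only {6, 8} — a naked pair. Remove those values from Carol, Ivy, Liam.
Carol has just one choice, so Carol = 7. So Jack, Liam can't be 7.
Liam's domain is down to {11}, so Liam = 11. Eliminate 11 elsewhere: Ivy.
So Ivy = 13.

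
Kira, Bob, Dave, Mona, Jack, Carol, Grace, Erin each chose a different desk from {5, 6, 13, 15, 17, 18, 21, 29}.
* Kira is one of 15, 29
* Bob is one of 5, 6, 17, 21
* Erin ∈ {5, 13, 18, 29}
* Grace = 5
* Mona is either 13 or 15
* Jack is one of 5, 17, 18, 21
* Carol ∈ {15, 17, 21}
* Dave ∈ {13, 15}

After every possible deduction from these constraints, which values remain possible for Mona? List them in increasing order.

Grace's domain is down to {5}, so Grace = 5. Strike 5 from Bob, Jack, Erin.
Among the 7 still-open variables, 6 fits only Bob (and all 7 values in {6, 13, 15, 17, 18, 21, 29} must be used), so Bob = 6.
Dave and Mona share exactly the 2 values {13, 15}; by pigeonhole those values go to them, so strike 13, 15 from Kira, Carol, Erin.
Kira's domain is down to {29}, so Kira = 29. Strike 29 from Erin.
Erin has just one choice, so Erin = 18. Strike 18 from Jack.
No further eliminations apply; Mona can still be any of 13, 15.

13, 15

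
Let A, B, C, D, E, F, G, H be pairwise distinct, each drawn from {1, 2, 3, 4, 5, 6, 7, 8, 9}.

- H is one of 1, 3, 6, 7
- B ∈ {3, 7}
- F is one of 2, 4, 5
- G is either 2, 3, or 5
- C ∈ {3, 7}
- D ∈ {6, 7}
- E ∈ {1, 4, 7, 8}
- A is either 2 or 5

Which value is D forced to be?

Among the 8 variables, 8 fits only E (and all 8 values in {1, 2, 3, 4, 5, 6, 7, 8} must be used), so E = 8.
The 7 still-open variables draw from only 7 values {1, 2, 3, 4, 5, 6, 7}, so each is used; only H can be 1, hence H = 1.
The 6 still-open variables together cover exactly {2, 3, 4, 5, 6, 7} — 6 values for 6 variables — and 4 appears only in F's list, so F = 4.
The 5 still-open variables together cover exactly {2, 3, 5, 6, 7} — 5 values for 5 variables — and 6 appears only in D's list, so D = 6.

6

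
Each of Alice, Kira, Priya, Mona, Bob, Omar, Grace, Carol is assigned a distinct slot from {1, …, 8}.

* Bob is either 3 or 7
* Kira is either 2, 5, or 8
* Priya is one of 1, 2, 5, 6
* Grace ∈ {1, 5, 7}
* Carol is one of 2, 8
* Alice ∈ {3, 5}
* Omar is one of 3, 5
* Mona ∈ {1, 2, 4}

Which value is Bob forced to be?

The 8 variables draw from only 8 values {1, 2, 3, 4, 5, 6, 7, 8}, so each is used; only Mona can be 4, hence Mona = 4.
The 7 still-open variables together cover exactly {1, 2, 3, 5, 6, 7, 8} — 7 values for 7 variables — and 6 appears only in Priya's list, so Priya = 6.
The 6 still-open variables together cover exactly {1, 2, 3, 5, 7, 8} — 6 values for 6 variables — and 1 appears only in Grace's list, so Grace = 1.
The 5 still-open variables draw from only 5 values {2, 3, 5, 7, 8}, so each is used; only Bob can be 7, hence Bob = 7.

7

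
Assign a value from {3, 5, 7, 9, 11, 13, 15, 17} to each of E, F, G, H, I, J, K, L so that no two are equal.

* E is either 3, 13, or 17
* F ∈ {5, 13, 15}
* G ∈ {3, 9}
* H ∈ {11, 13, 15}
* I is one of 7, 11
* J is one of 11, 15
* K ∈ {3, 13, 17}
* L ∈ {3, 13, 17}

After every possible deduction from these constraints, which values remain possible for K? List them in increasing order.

3, 13, 17

The 8 variables together cover exactly {3, 5, 7, 9, 11, 13, 15, 17} — 8 values for 8 variables — and 5 appears only in F's list, so F = 5.
Among the 7 still-open variables, 7 fits only I (and all 7 values in {3, 7, 9, 11, 13, 15, 17} must be used), so I = 7.
Among the 6 still-open variables, 9 fits only G (and all 6 values in {3, 9, 11, 13, 15, 17} must be used), so G = 9.
E, K, L share exactly the 3 values {3, 13, 17}; by pigeonhole those values go to them, so strike 3, 13, 17 from H.
No further eliminations apply; K can still be any of 3, 13, 17.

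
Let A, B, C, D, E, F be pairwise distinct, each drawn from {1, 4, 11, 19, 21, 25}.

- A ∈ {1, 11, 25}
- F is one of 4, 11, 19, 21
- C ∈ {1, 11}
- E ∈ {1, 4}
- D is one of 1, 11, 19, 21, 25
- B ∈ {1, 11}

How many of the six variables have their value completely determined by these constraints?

The 2 variables B and C are confined to {1, 11}, which locks those values in; drop them from A, D, E, F.
A has just one choice, so A = 25. Eliminate 25 elsewhere: D.
E must be 4 (only option left). Eliminate 4 elsewhere: F.
Determined: A=25, E=4. The other variables each still have more than one consistent value. That makes 2.

2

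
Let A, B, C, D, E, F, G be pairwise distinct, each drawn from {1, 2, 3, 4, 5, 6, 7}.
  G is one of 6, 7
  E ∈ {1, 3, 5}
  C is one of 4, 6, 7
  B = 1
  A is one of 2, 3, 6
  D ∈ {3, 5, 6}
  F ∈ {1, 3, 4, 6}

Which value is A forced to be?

2

B must be 1 (only option left). Remove 1 from E, F.
Among the 6 still-open variables, 2 fits only A (and all 6 values in {2, 3, 4, 5, 6, 7} must be used), so A = 2.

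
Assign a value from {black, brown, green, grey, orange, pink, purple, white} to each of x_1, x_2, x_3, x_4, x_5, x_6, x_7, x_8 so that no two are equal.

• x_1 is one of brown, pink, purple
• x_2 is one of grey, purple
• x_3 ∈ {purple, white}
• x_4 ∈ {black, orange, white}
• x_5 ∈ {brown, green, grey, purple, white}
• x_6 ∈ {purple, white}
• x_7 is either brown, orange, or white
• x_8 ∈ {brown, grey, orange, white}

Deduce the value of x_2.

The 8 variables draw from only 8 values {black, brown, green, grey, orange, pink, purple, white}, so each is used; only x_4 can be black, hence x_4 = black.
The 7 still-open variables draw from only 7 values {brown, green, grey, orange, pink, purple, white}, so each is used; only x_5 can be green, hence x_5 = green.
Among the 6 still-open variables, pink fits only x_1 (and all 6 values in {brown, grey, orange, pink, purple, white} must be used), so x_1 = pink.
The 2 variables x_3 and x_6 are confined to {purple, white}, which locks those values in; drop them from x_2, x_7, x_8.
So x_2 = grey.

grey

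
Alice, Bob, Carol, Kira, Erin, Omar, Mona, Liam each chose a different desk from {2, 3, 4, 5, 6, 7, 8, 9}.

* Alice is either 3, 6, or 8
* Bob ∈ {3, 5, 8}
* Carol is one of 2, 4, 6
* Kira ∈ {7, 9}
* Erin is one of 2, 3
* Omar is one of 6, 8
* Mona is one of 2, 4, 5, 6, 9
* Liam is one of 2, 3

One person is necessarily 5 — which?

Among the 8 variables, 7 fits only Kira (and all 8 values in {2, 3, 4, 5, 6, 7, 8, 9} must be used), so Kira = 7.
The 7 still-open variables together cover exactly {2, 3, 4, 5, 6, 8, 9} — 7 values for 7 variables — and 9 appears only in Mona's list, so Mona = 9.
The 6 still-open variables together cover exactly {2, 3, 4, 5, 6, 8} — 6 values for 6 variables — and 4 appears only in Carol's list, so Carol = 4.
The 5 still-open variables together cover exactly {2, 3, 5, 6, 8} — 5 values for 5 variables — and 5 appears only in Bob's list, so Bob = 5.

Bob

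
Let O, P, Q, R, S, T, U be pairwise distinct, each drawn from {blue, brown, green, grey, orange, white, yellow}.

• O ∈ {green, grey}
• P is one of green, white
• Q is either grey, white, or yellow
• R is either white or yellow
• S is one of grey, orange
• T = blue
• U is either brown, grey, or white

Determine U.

T has just one choice, so T = blue.
Among the 6 still-open variables, brown fits only U (and all 6 values in {brown, green, grey, orange, white, yellow} must be used), so U = brown.

brown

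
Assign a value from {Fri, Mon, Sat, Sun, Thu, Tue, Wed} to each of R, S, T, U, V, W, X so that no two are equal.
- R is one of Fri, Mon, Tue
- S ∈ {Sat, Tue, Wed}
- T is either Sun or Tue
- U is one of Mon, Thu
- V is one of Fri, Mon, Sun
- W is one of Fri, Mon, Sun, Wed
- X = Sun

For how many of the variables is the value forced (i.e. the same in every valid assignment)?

X must be Sun (only option left). Remove Sun from T, V, W.
T's domain is down to {Tue}, so T = Tue. Strike Tue from R, S.
The 5 still-open variables draw from only 5 values {Fri, Mon, Sat, Thu, Wed}, so each is used; only S can be Sat, hence S = Sat.
The 4 still-open variables together cover exactly {Fri, Mon, Thu, Wed} — 4 values for 4 variables — and Thu appears only in U's list, so U = Thu.
Among the 3 still-open variables, Wed fits only W (and all 3 values in {Fri, Mon, Wed} must be used), so W = Wed.
Determined: S=Sat, T=Tue, U=Thu, W=Wed, X=Sun. The other variables each still have more than one consistent value. That makes 5.

5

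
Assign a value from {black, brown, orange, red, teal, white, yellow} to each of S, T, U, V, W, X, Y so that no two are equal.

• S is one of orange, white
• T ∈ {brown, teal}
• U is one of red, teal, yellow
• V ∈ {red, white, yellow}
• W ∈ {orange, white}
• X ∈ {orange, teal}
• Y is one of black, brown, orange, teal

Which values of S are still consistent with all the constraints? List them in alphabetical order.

orange, white

The 7 variables together cover exactly {black, brown, orange, red, teal, white, yellow} — 7 values for 7 variables — and black appears only in Y's list, so Y = black.
Among the 6 still-open variables, brown fits only T (and all 6 values in {brown, orange, red, teal, white, yellow} must be used), so T = brown.
S and W share exactly the 2 values {orange, white}; by pigeonhole those values go to them, so strike orange, white from V, X.
X must be teal (only option left). So U can't be teal.
No further eliminations apply; S can still be any of orange, white.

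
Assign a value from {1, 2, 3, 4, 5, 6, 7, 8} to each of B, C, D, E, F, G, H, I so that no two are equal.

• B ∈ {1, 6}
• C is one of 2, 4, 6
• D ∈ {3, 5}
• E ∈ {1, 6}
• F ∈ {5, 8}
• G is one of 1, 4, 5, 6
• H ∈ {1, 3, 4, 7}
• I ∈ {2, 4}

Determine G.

The 8 variables draw from only 8 values {1, 2, 3, 4, 5, 6, 7, 8}, so each is used; only H can be 7, hence H = 7.
Among the 7 still-open variables, 3 fits only D (and all 7 values in {1, 2, 3, 4, 5, 6, 8} must be used), so D = 3.
The 6 still-open variables draw from only 6 values {1, 2, 4, 5, 6, 8}, so each is used; only F can be 8, hence F = 8.
The 5 still-open variables draw from only 5 values {1, 2, 4, 5, 6}, so each is used; only G can be 5, hence G = 5.

5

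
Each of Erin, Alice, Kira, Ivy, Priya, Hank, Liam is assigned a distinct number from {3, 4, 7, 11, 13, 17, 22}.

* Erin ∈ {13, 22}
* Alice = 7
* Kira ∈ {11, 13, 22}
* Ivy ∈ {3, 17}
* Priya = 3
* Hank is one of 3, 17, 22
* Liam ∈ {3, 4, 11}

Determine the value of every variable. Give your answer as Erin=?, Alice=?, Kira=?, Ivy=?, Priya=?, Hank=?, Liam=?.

Alice must be 7 (only option left).
That leaves Priya = 3. Remove 3 from Ivy, Hank, Liam.
That leaves Ivy = 17. Strike 17 from Hank.
Hank must be 22 (only option left). So Erin, Kira can't be 22.
Erin's domain is down to {13}, so Erin = 13. So Kira can't be 13.
Kira must be 11 (only option left). So Liam can't be 11.
Liam must be 4 (only option left).

Erin=13, Alice=7, Kira=11, Ivy=17, Priya=3, Hank=22, Liam=4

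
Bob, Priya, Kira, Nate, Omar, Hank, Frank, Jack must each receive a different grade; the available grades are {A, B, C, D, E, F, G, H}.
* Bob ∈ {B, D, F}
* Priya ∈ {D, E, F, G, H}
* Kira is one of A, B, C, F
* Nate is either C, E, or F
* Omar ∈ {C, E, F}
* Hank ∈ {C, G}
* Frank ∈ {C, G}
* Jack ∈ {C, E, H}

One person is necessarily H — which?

Jack

The 8 variables draw from only 8 values {A, B, C, D, E, F, G, H}, so each is used; only Kira can be A, hence Kira = A.
The 7 still-open variables draw from only 7 values {B, C, D, E, F, G, H}, so each is used; only Bob can be B, hence Bob = B.
The 6 still-open variables draw from only 6 values {C, D, E, F, G, H}, so each is used; only Priya can be D, hence Priya = D.
The 5 still-open variables draw from only 5 values {C, E, F, G, H}, so each is used; only Jack can be H, hence Jack = H.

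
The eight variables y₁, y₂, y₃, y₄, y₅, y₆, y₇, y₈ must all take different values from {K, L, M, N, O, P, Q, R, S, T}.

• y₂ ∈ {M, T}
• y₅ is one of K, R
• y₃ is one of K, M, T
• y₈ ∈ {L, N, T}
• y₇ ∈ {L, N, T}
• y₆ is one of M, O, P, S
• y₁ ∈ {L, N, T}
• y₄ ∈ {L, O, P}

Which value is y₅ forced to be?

y₁, y₇, y₈ share exactly the 3 values {L, N, T}; by pigeonhole those values go to them, so strike L, N, T from y₂, y₃, y₄.
y₂'s domain is down to {M}, so y₂ = M. Eliminate M elsewhere: y₃, y₆.
y₃ must be K (only option left). Eliminate K elsewhere: y₅.
So y₅ = R.

R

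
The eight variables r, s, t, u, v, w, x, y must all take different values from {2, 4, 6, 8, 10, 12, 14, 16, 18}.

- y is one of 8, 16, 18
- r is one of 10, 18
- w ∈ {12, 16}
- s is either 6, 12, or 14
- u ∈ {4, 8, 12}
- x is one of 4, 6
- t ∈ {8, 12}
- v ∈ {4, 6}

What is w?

16

The 8 variables draw from only 8 values {4, 6, 8, 10, 12, 14, 16, 18}, so each is used; only r can be 10, hence r = 10.
The 7 still-open variables draw from only 7 values {4, 6, 8, 12, 14, 16, 18}, so each is used; only s can be 14, hence s = 14.
Among the 6 still-open variables, 18 fits only y (and all 6 values in {4, 6, 8, 12, 16, 18} must be used), so y = 18.
Among the 5 still-open variables, 16 fits only w (and all 5 values in {4, 6, 8, 12, 16} must be used), so w = 16.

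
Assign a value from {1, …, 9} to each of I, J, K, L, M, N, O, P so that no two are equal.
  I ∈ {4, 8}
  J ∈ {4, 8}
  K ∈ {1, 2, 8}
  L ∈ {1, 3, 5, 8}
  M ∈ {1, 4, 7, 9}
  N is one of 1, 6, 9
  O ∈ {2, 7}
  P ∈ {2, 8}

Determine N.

I and J between them cover only {4, 8} — a naked pair. Remove those values from K, L, M, P.
P's domain is down to {2}, so P = 2. So K, O can't be 2.
K has just one choice, so K = 1. Eliminate 1 elsewhere: L, M, N.
O has just one choice, so O = 7. Eliminate 7 elsewhere: M.
M has just one choice, so M = 9. Remove 9 from N.
So N = 6.

6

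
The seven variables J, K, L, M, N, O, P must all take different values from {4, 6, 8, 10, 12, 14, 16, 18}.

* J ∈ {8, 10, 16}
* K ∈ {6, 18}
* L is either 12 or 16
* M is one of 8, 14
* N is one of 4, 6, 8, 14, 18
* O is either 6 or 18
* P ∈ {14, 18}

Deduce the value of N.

4

K and O share exactly the 2 values {6, 18}; by pigeonhole those values go to them, so strike 6, 18 from N, P.
That leaves P = 14. So M, N can't be 14.
That leaves M = 8. Strike 8 from J, N.
So N = 4.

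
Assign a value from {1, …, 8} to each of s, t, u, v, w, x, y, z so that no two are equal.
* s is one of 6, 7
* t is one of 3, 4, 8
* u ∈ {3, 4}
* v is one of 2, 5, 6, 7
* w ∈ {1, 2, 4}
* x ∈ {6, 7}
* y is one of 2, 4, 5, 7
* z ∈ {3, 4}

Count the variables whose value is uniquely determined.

2

The 8 variables draw from only 8 values {1, 2, 3, 4, 5, 6, 7, 8}, so each is used; only w can be 1, hence w = 1.
The 7 still-open variables draw from only 7 values {2, 3, 4, 5, 6, 7, 8}, so each is used; only t can be 8, hence t = 8.
The 2 variables s and x are confined to {6, 7}, which locks those values in; drop them from v, y.
u and z share exactly the 2 values {3, 4}; by pigeonhole those values go to them, so strike 3, 4 from y.
Determined: t=8, w=1. The other variables each still have more than one consistent value. That makes 2.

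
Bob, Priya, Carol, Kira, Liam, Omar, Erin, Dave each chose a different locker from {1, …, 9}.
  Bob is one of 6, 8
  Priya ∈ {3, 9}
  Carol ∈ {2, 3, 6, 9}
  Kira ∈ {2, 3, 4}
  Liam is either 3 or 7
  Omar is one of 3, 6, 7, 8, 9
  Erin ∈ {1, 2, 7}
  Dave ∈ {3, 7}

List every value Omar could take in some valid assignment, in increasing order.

6, 8

The 8 variables draw from only 8 values {1, 2, 3, 4, 6, 7, 8, 9}, so each is used; only Erin can be 1, hence Erin = 1.
Among the 7 still-open variables, 4 fits only Kira (and all 7 values in {2, 3, 4, 6, 7, 8, 9} must be used), so Kira = 4.
Among the 6 still-open variables, 2 fits only Carol (and all 6 values in {2, 3, 6, 7, 8, 9} must be used), so Carol = 2.
Liam and Dave share exactly the 2 values {3, 7}; by pigeonhole those values go to them, so strike 3, 7 from Priya, Omar.
That leaves Priya = 9. So Omar can't be 9.
No further eliminations apply; Omar can still be any of 6, 8.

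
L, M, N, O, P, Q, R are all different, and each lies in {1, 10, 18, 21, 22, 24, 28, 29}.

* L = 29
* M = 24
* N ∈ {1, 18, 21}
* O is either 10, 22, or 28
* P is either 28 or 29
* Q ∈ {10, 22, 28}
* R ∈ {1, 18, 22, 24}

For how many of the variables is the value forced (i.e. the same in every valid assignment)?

L has just one choice, so L = 29. So P can't be 29.
M must be 24 (only option left). Remove 24 from R.
P's domain is down to {28}, so P = 28. Strike 28 from O, Q.
O and Q share exactly the 2 values {10, 22}; by pigeonhole those values go to them, so strike 10, 22 from R.
Determined: L=29, M=24, P=28. The other variables each still have more than one consistent value. That makes 3.

3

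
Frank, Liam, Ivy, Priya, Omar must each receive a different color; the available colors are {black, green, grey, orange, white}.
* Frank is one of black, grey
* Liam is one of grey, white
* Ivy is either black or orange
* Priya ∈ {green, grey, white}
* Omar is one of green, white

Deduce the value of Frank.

black

The 5 variables draw from only 5 values {black, green, grey, orange, white}, so each is used; only Ivy can be orange, hence Ivy = orange.
Among the 4 still-open variables, black fits only Frank (and all 4 values in {black, green, grey, white} must be used), so Frank = black.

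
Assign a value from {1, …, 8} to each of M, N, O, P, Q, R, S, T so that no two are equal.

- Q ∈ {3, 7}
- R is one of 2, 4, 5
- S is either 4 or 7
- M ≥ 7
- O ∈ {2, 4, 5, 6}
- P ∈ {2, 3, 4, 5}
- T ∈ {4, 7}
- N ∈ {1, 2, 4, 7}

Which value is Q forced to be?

The 8 variables together cover exactly {1, 2, 3, 4, 5, 6, 7, 8} — 8 values for 8 variables — and 1 appears only in N's list, so N = 1.
The 7 still-open variables draw from only 7 values {2, 3, 4, 5, 6, 7, 8}, so each is used; only O can be 6, hence O = 6.
The 6 still-open variables together cover exactly {2, 3, 4, 5, 7, 8} — 6 values for 6 variables — and 8 appears only in M's list, so M = 8.
S and T share exactly the 2 values {4, 7}; by pigeonhole those values go to them, so strike 4, 7 from P, Q, R.
So Q = 3.

3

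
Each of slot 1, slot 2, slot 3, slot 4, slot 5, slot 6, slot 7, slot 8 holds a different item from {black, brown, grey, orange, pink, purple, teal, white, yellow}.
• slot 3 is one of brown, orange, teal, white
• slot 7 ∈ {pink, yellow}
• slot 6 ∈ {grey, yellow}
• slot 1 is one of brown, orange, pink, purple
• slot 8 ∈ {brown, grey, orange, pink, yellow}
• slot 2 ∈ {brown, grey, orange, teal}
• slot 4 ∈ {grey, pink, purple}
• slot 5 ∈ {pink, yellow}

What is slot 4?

purple

The 8 variables draw from only 8 values {brown, grey, orange, pink, purple, teal, white, yellow}, so each is used; only slot 3 can be white, hence slot 3 = white.
Among the 7 still-open variables, teal fits only slot 2 (and all 7 values in {brown, grey, orange, pink, purple, teal, yellow} must be used), so slot 2 = teal.
slot 5 and slot 7 share exactly the 2 values {pink, yellow}; by pigeonhole those values go to them, so strike pink, yellow from slot 1, slot 4, slot 6, slot 8.
slot 6's domain is down to {grey}, so slot 6 = grey. Remove grey from slot 4, slot 8.
So slot 4 = purple.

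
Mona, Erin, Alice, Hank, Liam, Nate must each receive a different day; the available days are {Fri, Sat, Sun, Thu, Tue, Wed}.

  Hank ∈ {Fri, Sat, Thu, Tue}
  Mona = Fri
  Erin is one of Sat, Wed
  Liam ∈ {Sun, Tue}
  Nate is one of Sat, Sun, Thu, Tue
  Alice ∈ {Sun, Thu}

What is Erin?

Mona must be Fri (only option left). Eliminate Fri elsewhere: Hank.
The 5 still-open variables draw from only 5 values {Sat, Sun, Thu, Tue, Wed}, so each is used; only Erin can be Wed, hence Erin = Wed.

Wed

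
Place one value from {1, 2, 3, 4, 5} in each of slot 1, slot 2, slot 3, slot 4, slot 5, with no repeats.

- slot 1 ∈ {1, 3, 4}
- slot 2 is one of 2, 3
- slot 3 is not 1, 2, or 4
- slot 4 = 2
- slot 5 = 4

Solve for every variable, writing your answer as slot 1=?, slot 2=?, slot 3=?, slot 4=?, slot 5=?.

slot 4 has just one choice, so slot 4 = 2. Strike 2 from slot 2.
That leaves slot 5 = 4. Remove 4 from slot 1.
slot 2's domain is down to {3}, so slot 2 = 3. Strike 3 from slot 1, slot 3.
That leaves slot 3 = 5.
slot 1 must be 1 (only option left).

slot 1=1, slot 2=3, slot 3=5, slot 4=2, slot 5=4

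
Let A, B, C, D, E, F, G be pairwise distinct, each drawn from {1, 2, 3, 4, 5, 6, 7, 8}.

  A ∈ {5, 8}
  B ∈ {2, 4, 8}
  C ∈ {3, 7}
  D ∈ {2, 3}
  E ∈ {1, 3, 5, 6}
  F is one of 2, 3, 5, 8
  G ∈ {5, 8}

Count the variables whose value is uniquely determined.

The 2 variables A and G are confined to {5, 8}, which locks those values in; drop them from B, E, F.
D and F between them cover only {2, 3} — a naked pair. Remove those values from B, C, E.
That leaves B = 4.
C has just one choice, so C = 7.
Determined: B=4, C=7. The other variables each still have more than one consistent value. That makes 2.

2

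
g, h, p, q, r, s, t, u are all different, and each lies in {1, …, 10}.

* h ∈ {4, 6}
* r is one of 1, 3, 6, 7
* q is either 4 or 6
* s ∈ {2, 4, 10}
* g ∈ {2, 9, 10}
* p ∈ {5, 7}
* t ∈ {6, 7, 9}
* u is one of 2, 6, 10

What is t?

7

h and q share exactly the 2 values {4, 6}; by pigeonhole those values go to them, so strike 4, 6 from r, s, t, u.
The 2 variables s and u are confined to {2, 10}, which locks those values in; drop them from g.
g must be 9 (only option left). Remove 9 from t.
So t = 7.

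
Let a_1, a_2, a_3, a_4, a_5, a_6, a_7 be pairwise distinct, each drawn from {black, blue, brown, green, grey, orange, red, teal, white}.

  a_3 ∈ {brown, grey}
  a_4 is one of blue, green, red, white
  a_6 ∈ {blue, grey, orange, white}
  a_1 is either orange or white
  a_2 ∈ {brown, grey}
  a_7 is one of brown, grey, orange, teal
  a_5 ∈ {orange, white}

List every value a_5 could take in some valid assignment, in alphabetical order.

a_1 and a_5 share exactly the 2 values {orange, white}; by pigeonhole those values go to them, so strike orange, white from a_4, a_6, a_7.
a_2 and a_3 between them cover only {brown, grey} — a naked pair. Remove those values from a_6, a_7.
a_6 has just one choice, so a_6 = blue. Remove blue from a_4.
a_7's domain is down to {teal}, so a_7 = teal.
No further eliminations apply; a_5 can still be any of orange, white.

orange, white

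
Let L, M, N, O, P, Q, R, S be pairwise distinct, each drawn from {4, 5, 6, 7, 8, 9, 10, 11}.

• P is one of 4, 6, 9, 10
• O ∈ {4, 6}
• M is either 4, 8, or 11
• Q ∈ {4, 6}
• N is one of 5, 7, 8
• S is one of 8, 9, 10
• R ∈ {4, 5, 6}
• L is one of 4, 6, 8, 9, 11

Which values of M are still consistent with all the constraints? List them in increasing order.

8, 11

The 8 variables draw from only 8 values {4, 5, 6, 7, 8, 9, 10, 11}, so each is used; only N can be 7, hence N = 7.
The 7 still-open variables draw from only 7 values {4, 5, 6, 8, 9, 10, 11}, so each is used; only R can be 5, hence R = 5.
The 2 variables O and Q are confined to {4, 6}, which locks those values in; drop them from L, M, P.
No further eliminations apply; M can still be any of 8, 11.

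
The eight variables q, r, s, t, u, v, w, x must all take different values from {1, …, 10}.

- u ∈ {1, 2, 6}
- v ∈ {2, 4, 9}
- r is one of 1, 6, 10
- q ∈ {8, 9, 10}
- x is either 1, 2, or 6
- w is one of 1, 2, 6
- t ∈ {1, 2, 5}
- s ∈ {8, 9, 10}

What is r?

10

Among the 8 variables, 4 fits only v (and all 8 values in {1, 2, 4, 5, 6, 8, 9, 10} must be used), so v = 4.
Among the 7 still-open variables, 5 fits only t (and all 7 values in {1, 2, 5, 6, 8, 9, 10} must be used), so t = 5.
u, w, x share exactly the 3 values {1, 2, 6}; by pigeonhole those values go to them, so strike 1, 2, 6 from r.
So r = 10.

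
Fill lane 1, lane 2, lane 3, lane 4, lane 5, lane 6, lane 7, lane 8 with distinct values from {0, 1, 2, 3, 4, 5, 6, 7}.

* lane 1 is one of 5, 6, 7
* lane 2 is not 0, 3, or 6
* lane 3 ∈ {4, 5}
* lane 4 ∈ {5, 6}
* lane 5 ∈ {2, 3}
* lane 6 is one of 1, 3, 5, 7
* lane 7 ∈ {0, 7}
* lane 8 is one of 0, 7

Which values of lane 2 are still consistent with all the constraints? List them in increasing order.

1, 2

lane 7 and lane 8 share exactly the 2 values {0, 7}; by pigeonhole those values go to them, so strike 0, 7 from lane 1, lane 2, lane 6.
lane 1 and lane 4 share exactly the 2 values {5, 6}; by pigeonhole those values go to them, so strike 5, 6 from lane 2, lane 3, lane 6.
lane 3 must be 4 (only option left). So lane 2 can't be 4.
No further eliminations apply; lane 2 can still be any of 1, 2.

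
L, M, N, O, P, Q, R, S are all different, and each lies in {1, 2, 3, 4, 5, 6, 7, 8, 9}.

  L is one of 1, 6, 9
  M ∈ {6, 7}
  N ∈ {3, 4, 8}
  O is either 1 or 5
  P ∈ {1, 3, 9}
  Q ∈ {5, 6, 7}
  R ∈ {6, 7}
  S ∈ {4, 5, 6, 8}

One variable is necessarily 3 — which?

P

M and R share exactly the 2 values {6, 7}; by pigeonhole those values go to them, so strike 6, 7 from L, Q, S.
Q must be 5 (only option left). Eliminate 5 elsewhere: O, S.
O has just one choice, so O = 1. Eliminate 1 elsewhere: L, P.
L's domain is down to {9}, so L = 9. Remove 9 from P.
So 3 goes to P.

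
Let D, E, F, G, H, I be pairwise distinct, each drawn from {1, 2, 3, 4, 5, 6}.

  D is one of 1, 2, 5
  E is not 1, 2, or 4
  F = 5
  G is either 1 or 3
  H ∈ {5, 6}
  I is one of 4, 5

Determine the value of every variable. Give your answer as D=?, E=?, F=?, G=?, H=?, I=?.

F's domain is down to {5}, so F = 5. Eliminate 5 elsewhere: D, E, H, I.
H's domain is down to {6}, so H = 6. Eliminate 6 elsewhere: E.
I has just one choice, so I = 4.
E has just one choice, so E = 3. Eliminate 3 elsewhere: G.
That leaves G = 1. Remove 1 from D.
D's domain is down to {2}, so D = 2.

D=2, E=3, F=5, G=1, H=6, I=4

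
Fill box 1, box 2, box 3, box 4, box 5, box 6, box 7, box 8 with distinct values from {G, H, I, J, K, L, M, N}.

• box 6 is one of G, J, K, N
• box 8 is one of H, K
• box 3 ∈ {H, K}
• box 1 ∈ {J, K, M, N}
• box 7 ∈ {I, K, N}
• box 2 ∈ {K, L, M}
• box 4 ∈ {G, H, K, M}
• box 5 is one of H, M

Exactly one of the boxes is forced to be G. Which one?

The 8 variables together cover exactly {G, H, I, J, K, L, M, N} — 8 values for 8 variables — and I appears only in box 7's list, so box 7 = I.
The 7 still-open variables draw from only 7 values {G, H, J, K, L, M, N}, so each is used; only box 2 can be L, hence box 2 = L.
box 3 and box 8 between them cover only {H, K} — a naked pair. Remove those values from box 1, box 4, box 5, box 6.
box 5's domain is down to {M}, so box 5 = M. So box 1, box 4 can't be M.
So G goes to box 4.

box 4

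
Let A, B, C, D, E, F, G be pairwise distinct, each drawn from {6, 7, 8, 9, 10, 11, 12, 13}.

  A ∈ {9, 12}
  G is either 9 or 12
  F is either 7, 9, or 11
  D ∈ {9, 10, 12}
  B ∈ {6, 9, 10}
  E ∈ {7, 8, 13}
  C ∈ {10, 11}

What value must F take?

The 2 variables A and G are confined to {9, 12}, which locks those values in; drop them from B, D, F.
That leaves D = 10. So B, C can't be 10.
B's domain is down to {6}, so B = 6.
C must be 11 (only option left). Eliminate 11 elsewhere: F.
So F = 7.

7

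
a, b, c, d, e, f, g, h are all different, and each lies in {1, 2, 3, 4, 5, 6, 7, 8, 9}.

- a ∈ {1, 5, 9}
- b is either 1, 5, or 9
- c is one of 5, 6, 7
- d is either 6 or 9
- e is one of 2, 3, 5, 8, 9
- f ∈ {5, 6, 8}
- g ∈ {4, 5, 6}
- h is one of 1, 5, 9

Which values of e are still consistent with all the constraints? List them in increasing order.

a, b, h between them cover only {1, 5, 9} — a naked triple. Remove those values from c, d, e, f, g.
d has just one choice, so d = 6. So c, f, g can't be 6.
f must be 8 (only option left). Eliminate 8 elsewhere: e.
g has just one choice, so g = 4.
c's domain is down to {7}, so c = 7.
No further eliminations apply; e can still be any of 2, 3.

2, 3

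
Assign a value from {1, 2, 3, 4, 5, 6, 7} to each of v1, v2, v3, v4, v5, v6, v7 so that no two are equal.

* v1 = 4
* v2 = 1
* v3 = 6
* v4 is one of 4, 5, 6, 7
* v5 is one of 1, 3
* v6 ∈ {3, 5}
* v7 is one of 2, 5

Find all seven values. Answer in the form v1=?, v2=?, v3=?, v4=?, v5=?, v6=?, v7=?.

v1's domain is down to {4}, so v1 = 4. Remove 4 from v4.
v2's domain is down to {1}, so v2 = 1. Strike 1 from v5.
v3 must be 6 (only option left). Strike 6 from v4.
v5 must be 3 (only option left). Strike 3 from v6.
v6 has just one choice, so v6 = 5. So v4, v7 can't be 5.
v7 must be 2 (only option left).
v4's domain is down to {7}, so v4 = 7.

v1=4, v2=1, v3=6, v4=7, v5=3, v6=5, v7=2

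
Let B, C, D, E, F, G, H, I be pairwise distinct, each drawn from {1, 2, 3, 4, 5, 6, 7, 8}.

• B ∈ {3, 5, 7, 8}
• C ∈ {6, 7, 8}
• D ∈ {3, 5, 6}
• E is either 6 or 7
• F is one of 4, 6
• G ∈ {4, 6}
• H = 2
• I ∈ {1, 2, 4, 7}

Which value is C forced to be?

H must be 2 (only option left). Remove 2 from I.
Among the 7 still-open variables, 1 fits only I (and all 7 values in {1, 3, 4, 5, 6, 7, 8} must be used), so I = 1.
F and G between them cover only {4, 6} — a naked pair. Remove those values from C, D, E.
E's domain is down to {7}, so E = 7. So B, C can't be 7.
So C = 8.

8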